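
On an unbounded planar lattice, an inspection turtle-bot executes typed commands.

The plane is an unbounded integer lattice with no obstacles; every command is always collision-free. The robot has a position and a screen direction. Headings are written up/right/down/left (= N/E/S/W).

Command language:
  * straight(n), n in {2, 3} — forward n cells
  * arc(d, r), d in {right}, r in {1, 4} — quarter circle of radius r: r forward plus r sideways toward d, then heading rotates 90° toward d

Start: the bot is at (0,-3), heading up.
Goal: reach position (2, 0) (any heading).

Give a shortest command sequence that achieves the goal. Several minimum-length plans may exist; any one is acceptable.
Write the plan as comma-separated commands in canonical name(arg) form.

straight(3), arc(right, 1), arc(right, 1)

t0: at (0,-3), heading up
t=1 straight(3) ⇒ at (0,0), heading up
t=2 arc(right, 1) ⇒ at (1,1), heading right
t=3 arc(right, 1) ⇒ at (2,0), heading down
no 2-step plan works, so 3 is optimal.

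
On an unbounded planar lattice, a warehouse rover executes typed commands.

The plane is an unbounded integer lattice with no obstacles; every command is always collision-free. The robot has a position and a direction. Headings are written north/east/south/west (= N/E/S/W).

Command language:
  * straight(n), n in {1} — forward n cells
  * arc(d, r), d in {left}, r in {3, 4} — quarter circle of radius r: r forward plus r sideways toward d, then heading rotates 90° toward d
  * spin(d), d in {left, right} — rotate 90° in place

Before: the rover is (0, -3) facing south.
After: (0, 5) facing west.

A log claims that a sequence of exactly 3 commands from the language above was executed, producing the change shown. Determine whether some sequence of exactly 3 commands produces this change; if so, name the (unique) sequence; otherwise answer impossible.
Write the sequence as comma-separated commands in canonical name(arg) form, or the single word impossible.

spin(left), arc(left, 4), arc(left, 4)

key: running arc(left, 4) before spin(left) would end elsewhere — order is forced
start: (0, -3) facing south
[1] after spin(left): (0, -3) facing east
[2] after arc(left, 4): (4, 1) facing north
[3] after arc(left, 4): (0, 5) facing west
no rival 3-sequence matches.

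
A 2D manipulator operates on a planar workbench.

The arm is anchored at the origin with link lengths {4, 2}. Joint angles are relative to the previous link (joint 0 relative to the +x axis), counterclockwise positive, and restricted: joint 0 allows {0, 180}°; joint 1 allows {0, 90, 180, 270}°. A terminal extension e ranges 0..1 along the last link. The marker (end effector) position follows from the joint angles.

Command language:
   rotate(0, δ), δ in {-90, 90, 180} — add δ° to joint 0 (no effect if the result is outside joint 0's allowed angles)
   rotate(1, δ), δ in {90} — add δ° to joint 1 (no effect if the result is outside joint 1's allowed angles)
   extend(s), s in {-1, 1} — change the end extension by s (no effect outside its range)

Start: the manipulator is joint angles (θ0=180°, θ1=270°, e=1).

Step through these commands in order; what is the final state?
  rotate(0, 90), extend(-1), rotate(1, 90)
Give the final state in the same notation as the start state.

from: joint angles (θ0=180°, θ1=270°, e=1)
t=1 rotate(0, 90) ⇒ joint angles (θ0=180°, θ1=270°, e=1)
t=2 extend(-1) ⇒ joint angles (θ0=180°, θ1=270°, e=0)
t=3 rotate(1, 90) ⇒ joint angles (θ0=180°, θ1=0°, e=0)

joint angles (θ0=180°, θ1=0°, e=0)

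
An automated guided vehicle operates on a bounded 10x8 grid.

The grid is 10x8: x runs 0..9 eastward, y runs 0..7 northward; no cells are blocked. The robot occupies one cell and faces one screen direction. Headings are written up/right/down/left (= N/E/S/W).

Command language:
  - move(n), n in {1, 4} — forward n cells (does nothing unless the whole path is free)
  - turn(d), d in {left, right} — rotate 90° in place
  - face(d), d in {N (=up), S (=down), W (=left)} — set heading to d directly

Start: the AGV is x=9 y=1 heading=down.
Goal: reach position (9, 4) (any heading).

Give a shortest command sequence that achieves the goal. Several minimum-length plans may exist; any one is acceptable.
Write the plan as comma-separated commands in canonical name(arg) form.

move(1), face(N), move(4)

initial: x=9 y=1 heading=down
1. move(1) → x=9 y=0 heading=down
2. face(N) → x=9 y=0 heading=up
3. move(4) → x=9 y=4 heading=up
minimal: 3 command(s), checked below 3.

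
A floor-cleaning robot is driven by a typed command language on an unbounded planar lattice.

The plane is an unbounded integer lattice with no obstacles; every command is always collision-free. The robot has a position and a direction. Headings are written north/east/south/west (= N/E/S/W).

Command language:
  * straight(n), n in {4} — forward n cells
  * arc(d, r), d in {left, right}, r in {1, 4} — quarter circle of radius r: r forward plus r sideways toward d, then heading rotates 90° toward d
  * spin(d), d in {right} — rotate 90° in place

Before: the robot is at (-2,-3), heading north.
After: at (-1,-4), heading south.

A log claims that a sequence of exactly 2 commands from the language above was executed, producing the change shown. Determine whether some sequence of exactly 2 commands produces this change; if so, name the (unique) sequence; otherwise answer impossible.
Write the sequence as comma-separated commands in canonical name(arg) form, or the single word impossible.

key: order matters: swapping spin(right) and arc(right, 1) lands elsewhere
start: at (-2,-3), heading north
[1] after spin(right): at (-2,-3), heading east
[2] after arc(right, 1): at (-1,-4), heading south
all 36 alternatives checked — unique.

spin(right), arc(right, 1)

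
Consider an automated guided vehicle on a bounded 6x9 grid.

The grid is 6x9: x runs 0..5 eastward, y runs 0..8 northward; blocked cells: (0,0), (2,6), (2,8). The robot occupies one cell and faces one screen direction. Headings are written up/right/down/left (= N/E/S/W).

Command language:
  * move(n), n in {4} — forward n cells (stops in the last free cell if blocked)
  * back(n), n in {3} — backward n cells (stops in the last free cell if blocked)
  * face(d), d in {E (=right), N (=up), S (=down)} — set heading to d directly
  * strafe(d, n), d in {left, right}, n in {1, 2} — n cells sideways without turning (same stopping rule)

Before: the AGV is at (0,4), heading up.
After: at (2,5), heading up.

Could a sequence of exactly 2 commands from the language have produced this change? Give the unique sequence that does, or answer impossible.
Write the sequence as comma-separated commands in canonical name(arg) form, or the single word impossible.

key: heading stays N — no command in the sequence turns
initial: at (0,4), heading up
step 1 (strafe(right, 2)): at (2,4), heading up
step 2 (move(4)): at (2,5), heading up
no other 2-command option fits: unique.

strafe(right, 2), move(4)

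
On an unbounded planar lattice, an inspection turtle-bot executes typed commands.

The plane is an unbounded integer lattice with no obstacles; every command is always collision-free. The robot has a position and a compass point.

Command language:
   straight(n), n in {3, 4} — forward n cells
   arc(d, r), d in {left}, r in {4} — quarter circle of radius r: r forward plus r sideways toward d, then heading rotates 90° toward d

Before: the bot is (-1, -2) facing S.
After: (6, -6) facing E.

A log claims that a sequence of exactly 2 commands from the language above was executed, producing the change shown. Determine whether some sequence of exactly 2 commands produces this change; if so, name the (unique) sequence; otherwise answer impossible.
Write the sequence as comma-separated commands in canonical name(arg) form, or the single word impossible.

arc(left, 4), straight(3)

key: running straight(3) before arc(left, 4) would end elsewhere — order is forced
begin: (-1, -2) facing S
t=1 arc(left, 4) ⇒ (3, -6) facing E
t=2 straight(3) ⇒ (6, -6) facing E
no rival 2-sequence matches.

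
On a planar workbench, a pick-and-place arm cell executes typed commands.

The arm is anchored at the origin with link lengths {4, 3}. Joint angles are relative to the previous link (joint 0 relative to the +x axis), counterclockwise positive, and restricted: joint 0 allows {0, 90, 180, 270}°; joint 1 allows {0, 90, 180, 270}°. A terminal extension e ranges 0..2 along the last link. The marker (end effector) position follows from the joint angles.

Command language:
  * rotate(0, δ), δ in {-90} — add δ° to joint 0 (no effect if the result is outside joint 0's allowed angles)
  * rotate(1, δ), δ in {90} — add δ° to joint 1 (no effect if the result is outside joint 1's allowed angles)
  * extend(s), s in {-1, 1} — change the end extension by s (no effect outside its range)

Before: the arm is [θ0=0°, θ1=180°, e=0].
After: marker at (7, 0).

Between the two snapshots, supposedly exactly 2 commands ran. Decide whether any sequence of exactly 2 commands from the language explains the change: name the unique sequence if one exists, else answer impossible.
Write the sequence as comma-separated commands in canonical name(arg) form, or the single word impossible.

rotate(1, 90), rotate(1, 90)

from: [θ0=0°, θ1=180°, e=0]
t=1 rotate(1, 90) ⇒ [θ0=0°, θ1=270°, e=0]
t=2 rotate(1, 90) ⇒ [θ0=0°, θ1=0°, e=0]
all 16 alternatives checked — unique.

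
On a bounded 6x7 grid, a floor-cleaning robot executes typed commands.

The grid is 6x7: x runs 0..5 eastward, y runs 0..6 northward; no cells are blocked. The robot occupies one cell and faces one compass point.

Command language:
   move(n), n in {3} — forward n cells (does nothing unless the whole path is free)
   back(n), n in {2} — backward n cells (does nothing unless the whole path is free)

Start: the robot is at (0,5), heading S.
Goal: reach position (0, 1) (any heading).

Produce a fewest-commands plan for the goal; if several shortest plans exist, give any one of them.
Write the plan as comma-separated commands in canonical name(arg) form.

from: at (0,5), heading S
[1] after move(3): at (0,2), heading S
[2] after back(2): at (0,4), heading S
[3] after move(3): at (0,1), heading S
minimal: 3 command(s), checked below 3.

move(3), back(2), move(3)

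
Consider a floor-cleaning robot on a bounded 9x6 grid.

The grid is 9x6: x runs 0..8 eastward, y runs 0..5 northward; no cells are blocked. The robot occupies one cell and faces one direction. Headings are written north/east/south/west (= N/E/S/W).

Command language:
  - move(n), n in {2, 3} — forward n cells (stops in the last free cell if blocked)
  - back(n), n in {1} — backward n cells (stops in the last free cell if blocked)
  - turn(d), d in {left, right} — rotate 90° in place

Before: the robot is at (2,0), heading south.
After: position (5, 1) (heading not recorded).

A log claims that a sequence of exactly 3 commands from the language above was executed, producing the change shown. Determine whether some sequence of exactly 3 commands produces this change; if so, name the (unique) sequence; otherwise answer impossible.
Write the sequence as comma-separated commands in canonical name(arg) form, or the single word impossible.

back(1), turn(left), move(3)

key: running move(3) before back(1) would end elsewhere — order is forced
from: at (2,0), heading south
1. back(1) → at (2,1), heading south
2. turn(left) → at (2,1), heading east
3. move(3) → at (5,1), heading east
uniquely the one of 125 3-step routes that fits.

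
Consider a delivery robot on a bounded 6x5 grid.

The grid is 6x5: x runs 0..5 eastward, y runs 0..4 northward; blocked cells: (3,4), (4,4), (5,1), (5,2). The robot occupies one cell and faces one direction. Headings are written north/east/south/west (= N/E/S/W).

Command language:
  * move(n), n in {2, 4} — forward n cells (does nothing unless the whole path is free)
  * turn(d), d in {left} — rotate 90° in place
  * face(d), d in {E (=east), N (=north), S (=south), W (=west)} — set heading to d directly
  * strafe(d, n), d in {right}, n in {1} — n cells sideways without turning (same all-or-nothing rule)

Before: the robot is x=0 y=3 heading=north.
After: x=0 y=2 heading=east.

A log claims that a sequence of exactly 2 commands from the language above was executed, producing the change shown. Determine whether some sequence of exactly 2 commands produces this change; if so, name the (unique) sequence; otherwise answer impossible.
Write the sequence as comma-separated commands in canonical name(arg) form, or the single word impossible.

key: order matters: swapping face(E) and strafe(right, 1) lands elsewhere
initial: x=0 y=3 heading=north
[1] after face(E): x=0 y=3 heading=east
[2] after strafe(right, 1): x=0 y=2 heading=east
uniquely the one of 64 2-step routes that fits.

face(E), strafe(right, 1)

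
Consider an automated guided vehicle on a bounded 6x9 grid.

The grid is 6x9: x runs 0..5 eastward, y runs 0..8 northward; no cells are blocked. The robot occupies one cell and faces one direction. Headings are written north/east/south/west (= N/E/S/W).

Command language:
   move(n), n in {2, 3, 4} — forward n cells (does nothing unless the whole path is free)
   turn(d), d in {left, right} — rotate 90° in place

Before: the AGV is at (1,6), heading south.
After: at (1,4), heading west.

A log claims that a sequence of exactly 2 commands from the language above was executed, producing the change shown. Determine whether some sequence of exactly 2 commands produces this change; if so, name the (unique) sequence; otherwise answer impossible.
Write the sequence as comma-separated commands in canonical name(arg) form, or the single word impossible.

key: position moved to (1,4) AND the heading swung to W — translation plus rotation needed
begin: at (1,6), heading south
step 1 (move(2)): at (1,4), heading south
step 2 (turn(right)): at (1,4), heading west
no other 2-command option fits: unique.

move(2), turn(right)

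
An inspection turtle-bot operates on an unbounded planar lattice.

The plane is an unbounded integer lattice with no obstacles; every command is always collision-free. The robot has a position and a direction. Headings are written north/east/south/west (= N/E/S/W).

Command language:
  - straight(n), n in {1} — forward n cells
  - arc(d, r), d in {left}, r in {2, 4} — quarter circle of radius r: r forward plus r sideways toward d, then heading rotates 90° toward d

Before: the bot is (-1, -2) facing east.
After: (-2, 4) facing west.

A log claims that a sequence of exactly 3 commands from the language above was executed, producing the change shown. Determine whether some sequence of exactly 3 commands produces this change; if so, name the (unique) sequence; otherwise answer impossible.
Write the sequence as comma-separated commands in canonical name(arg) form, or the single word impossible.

key: running arc(left, 4) before straight(1) would end elsewhere — order is forced
initial: (-1, -2) facing east
[1] after straight(1): (0, -2) facing east
[2] after arc(left, 2): (2, 0) facing north
[3] after arc(left, 4): (-2, 4) facing west
all 27 alternatives checked — unique.

straight(1), arc(left, 2), arc(left, 4)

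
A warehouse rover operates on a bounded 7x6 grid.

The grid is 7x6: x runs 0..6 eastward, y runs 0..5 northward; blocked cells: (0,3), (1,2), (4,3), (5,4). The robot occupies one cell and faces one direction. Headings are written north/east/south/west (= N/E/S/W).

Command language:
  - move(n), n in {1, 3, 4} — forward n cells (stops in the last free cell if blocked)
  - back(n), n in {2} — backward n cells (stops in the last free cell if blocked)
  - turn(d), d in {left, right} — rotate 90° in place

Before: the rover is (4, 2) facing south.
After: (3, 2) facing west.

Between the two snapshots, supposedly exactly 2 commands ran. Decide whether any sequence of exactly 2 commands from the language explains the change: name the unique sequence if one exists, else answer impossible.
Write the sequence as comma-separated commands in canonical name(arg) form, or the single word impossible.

turn(right), move(1)

key: position moved to (3,2) AND the heading swung to W — translation plus rotation needed
from: (4, 2) facing south
[1] after turn(right): (4, 2) facing west
[2] after move(1): (3, 2) facing west
uniquely the one of 36 2-step routes that fits.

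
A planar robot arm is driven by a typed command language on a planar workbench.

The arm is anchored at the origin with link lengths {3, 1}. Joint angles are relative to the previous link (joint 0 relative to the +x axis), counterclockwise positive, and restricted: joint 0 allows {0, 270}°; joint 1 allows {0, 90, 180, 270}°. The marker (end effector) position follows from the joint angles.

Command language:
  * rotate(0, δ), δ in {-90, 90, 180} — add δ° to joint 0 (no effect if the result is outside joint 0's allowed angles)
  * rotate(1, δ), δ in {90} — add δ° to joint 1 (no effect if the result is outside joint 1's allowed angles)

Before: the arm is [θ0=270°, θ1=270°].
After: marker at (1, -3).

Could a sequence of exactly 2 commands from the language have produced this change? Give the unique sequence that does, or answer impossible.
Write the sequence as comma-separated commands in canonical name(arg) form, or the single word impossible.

rotate(1, 90), rotate(1, 90)

begin: [θ0=270°, θ1=270°]
step 1 (rotate(1, 90)): [θ0=270°, θ1=0°]
step 2 (rotate(1, 90)): [θ0=270°, θ1=90°]
no rival 2-sequence matches.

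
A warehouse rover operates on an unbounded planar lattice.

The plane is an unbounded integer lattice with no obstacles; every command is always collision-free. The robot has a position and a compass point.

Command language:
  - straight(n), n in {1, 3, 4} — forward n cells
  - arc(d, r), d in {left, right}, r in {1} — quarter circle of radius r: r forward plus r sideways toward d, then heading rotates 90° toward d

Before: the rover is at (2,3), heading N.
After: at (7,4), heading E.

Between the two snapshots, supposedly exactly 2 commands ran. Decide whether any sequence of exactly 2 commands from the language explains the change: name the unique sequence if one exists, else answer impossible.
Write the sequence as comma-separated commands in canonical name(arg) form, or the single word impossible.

arc(right, 1), straight(4)

key: running straight(4) before arc(right, 1) would end elsewhere — order is forced
from: at (2,3), heading N
step 1 (arc(right, 1)): at (3,4), heading E
step 2 (straight(4)): at (7,4), heading E
no other 2-command option fits: unique.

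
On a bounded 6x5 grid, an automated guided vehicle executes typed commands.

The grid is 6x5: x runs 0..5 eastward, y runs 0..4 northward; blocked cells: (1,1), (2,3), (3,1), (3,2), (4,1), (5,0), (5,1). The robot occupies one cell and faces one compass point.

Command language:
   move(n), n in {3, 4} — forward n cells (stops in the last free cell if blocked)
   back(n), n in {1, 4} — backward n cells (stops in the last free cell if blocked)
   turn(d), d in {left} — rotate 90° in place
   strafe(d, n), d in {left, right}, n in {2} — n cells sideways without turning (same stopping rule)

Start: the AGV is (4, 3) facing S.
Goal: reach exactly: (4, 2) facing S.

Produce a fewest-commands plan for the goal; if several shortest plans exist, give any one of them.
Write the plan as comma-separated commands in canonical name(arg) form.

initial: (4, 3) facing S
t=1 move(4) ⇒ (4, 2) facing S
no 0-step plan works, so 1 is optimal.

move(4)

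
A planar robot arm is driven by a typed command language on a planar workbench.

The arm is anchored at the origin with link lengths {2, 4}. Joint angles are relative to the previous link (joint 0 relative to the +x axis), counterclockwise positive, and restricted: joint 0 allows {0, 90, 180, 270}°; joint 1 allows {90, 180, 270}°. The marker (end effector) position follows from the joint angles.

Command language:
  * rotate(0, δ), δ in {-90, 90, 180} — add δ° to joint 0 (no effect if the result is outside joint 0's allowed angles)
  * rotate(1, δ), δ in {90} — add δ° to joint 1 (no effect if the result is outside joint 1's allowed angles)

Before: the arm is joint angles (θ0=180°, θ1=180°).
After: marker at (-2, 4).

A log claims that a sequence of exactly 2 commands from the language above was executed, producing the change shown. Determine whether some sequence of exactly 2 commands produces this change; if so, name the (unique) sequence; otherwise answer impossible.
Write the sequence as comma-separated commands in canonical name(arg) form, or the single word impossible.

initial: joint angles (θ0=180°, θ1=180°)
t=1 rotate(1, 90) ⇒ joint angles (θ0=180°, θ1=270°)
t=2 rotate(1, 90) ⇒ joint angles (θ0=180°, θ1=270°)
all 16 alternatives checked — unique.

rotate(1, 90), rotate(1, 90)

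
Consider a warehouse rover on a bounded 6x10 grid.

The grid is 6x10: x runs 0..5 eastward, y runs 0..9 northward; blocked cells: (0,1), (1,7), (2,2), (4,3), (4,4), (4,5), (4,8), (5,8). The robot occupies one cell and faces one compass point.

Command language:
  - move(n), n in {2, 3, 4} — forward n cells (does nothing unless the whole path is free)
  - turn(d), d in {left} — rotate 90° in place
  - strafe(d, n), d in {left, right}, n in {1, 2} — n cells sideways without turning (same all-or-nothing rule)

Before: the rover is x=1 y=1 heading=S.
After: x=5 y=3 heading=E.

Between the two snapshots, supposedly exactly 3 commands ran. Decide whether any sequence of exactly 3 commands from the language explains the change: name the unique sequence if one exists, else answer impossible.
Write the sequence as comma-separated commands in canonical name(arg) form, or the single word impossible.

key: cell and facing (now E) both changed — the 3 commands mix motion and turning
t0: x=1 y=1 heading=S
step 1 (turn(left)): x=1 y=1 heading=E
step 2 (move(4)): x=5 y=1 heading=E
step 3 (strafe(left, 2)): x=5 y=3 heading=E
uniquely the one of 512 3-step routes that fits.

turn(left), move(4), strafe(left, 2)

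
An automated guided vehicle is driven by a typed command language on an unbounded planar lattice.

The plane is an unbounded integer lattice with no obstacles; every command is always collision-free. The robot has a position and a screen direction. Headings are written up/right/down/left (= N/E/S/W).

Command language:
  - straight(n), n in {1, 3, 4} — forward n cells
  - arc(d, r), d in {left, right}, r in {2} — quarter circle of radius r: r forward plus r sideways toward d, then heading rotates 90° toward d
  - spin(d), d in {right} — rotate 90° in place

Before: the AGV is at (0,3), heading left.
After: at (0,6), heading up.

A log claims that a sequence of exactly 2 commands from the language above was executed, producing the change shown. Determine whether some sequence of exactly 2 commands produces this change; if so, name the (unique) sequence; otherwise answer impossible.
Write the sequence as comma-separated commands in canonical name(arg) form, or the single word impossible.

key: running straight(3) before spin(right) would end elsewhere — order is forced
initial: at (0,3), heading left
[1] after spin(right): at (0,3), heading up
[2] after straight(3): at (0,6), heading up
no rival 2-sequence matches.

spin(right), straight(3)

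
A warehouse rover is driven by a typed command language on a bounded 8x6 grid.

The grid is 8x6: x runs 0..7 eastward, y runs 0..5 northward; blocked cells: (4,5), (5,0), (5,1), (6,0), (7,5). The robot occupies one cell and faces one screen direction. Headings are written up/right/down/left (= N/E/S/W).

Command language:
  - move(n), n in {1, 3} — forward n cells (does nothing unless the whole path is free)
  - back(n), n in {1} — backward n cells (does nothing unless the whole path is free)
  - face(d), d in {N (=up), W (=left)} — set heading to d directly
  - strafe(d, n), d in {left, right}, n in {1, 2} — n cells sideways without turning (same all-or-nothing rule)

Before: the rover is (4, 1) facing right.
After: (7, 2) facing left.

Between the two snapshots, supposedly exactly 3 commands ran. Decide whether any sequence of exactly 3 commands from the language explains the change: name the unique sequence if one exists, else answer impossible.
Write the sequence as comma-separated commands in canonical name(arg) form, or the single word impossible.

key: running face(W) before strafe(left, 1) would end elsewhere — order is forced
initial: (4, 1) facing right
step 1 (strafe(left, 1)): (4, 2) facing right
step 2 (move(3)): (7, 2) facing right
step 3 (face(W)): (7, 2) facing left
all 729 alternatives checked — unique.

strafe(left, 1), move(3), face(W)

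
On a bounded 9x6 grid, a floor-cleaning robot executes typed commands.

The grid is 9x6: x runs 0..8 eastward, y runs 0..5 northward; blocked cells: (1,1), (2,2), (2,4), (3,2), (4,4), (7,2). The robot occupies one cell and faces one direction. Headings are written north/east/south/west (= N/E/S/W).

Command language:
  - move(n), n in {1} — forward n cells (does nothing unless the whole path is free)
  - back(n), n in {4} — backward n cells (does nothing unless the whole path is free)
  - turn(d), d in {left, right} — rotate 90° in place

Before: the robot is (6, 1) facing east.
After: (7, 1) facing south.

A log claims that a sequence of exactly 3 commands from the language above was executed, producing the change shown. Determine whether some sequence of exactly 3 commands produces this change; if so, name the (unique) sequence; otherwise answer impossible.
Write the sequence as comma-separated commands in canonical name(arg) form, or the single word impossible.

move(1), turn(right), back(4)

key: position moved to (7,1) AND the heading swung to S — translation plus rotation needed
start: (6, 1) facing east
t=1 move(1) ⇒ (7, 1) facing east
t=2 turn(right) ⇒ (7, 1) facing south
t=3 back(4) ⇒ (7, 1) facing south
no other 3-command option fits: unique.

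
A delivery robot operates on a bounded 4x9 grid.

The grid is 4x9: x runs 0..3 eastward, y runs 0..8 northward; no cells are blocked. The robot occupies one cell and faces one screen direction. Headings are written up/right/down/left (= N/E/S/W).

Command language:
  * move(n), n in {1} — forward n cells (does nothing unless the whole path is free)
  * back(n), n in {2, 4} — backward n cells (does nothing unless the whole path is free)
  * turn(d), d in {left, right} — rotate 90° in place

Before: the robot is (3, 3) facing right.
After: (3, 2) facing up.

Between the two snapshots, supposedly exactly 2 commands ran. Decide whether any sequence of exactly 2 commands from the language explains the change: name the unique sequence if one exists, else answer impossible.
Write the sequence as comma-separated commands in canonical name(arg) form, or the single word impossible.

every 2-command combo misses the target.

impossible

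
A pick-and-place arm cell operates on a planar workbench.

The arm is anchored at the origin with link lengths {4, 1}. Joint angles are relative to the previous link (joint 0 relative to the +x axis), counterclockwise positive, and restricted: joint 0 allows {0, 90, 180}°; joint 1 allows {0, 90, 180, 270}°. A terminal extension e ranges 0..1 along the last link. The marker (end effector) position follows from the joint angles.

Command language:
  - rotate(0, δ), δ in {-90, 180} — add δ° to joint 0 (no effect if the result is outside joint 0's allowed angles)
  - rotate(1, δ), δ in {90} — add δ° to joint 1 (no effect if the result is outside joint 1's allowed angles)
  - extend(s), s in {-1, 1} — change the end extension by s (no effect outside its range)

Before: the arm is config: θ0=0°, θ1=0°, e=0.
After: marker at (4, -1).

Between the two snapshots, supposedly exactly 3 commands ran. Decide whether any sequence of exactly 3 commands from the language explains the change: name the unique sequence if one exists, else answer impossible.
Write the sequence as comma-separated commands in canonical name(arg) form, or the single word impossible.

begin: config: θ0=0°, θ1=0°, e=0
t=1 rotate(1, 90) ⇒ config: θ0=0°, θ1=90°, e=0
t=2 rotate(1, 90) ⇒ config: θ0=0°, θ1=180°, e=0
t=3 rotate(1, 90) ⇒ config: θ0=0°, θ1=270°, e=0
no other 3-command option fits: unique.

rotate(1, 90), rotate(1, 90), rotate(1, 90)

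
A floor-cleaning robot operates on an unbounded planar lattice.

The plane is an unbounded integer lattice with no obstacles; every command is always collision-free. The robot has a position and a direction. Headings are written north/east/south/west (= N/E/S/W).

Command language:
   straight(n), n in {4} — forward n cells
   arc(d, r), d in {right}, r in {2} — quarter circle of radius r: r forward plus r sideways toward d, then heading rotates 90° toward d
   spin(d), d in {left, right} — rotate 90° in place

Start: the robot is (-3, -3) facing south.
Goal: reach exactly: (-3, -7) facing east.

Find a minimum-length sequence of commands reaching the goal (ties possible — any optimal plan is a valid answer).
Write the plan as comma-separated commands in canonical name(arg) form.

straight(4), spin(left)

from: (-3, -3) facing south
step 1 (straight(4)): (-3, -7) facing south
step 2 (spin(left)): (-3, -7) facing east
nothing shorter than 2 reaches the goal.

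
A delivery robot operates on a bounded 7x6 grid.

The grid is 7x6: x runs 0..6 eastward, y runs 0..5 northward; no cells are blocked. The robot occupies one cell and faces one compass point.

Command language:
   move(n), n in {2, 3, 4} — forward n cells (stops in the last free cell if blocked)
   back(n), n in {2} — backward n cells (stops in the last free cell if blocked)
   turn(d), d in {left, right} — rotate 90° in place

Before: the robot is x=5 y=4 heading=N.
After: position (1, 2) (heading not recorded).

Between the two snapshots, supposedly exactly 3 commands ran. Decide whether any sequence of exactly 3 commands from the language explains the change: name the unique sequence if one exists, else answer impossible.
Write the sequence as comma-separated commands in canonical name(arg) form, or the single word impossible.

back(2), turn(left), move(4)

key: running move(4) before back(2) would end elsewhere — order is forced
from: x=5 y=4 heading=N
1. back(2) → x=5 y=2 heading=N
2. turn(left) → x=5 y=2 heading=W
3. move(4) → x=1 y=2 heading=W
uniquely the one of 216 3-step routes that fits.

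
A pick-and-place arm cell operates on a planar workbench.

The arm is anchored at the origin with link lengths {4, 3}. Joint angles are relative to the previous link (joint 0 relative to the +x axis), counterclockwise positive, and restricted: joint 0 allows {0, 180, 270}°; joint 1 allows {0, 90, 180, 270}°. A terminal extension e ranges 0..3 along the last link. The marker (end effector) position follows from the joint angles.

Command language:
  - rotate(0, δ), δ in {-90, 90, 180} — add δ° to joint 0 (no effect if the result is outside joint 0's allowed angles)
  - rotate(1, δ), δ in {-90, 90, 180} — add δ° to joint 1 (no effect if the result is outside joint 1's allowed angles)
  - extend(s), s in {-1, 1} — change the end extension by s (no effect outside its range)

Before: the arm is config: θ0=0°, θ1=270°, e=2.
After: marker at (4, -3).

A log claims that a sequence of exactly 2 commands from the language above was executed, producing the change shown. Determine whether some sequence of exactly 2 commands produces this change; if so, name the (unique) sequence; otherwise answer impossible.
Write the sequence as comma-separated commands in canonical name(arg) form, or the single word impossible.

initial: config: θ0=0°, θ1=270°, e=2
t=1 extend(-1) ⇒ config: θ0=0°, θ1=270°, e=1
t=2 extend(-1) ⇒ config: θ0=0°, θ1=270°, e=0
uniquely the one of 64 2-step routes that fits.

extend(-1), extend(-1)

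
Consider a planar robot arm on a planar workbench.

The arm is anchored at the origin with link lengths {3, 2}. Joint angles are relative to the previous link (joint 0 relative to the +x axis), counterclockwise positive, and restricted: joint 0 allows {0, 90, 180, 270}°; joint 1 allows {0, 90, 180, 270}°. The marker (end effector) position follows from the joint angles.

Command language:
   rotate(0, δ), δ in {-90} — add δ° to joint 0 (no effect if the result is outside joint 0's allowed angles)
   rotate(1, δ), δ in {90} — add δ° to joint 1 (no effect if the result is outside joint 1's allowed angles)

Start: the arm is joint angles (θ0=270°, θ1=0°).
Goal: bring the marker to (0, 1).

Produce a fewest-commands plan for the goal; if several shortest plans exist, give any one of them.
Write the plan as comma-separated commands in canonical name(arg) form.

initial: joint angles (θ0=270°, θ1=0°)
[1] after rotate(0, -90): joint angles (θ0=180°, θ1=0°)
[2] after rotate(0, -90): joint angles (θ0=90°, θ1=0°)
[3] after rotate(1, 90): joint angles (θ0=90°, θ1=90°)
[4] after rotate(1, 90): joint angles (θ0=90°, θ1=180°)
no 3-step plan works, so 4 is optimal.

rotate(0, -90), rotate(0, -90), rotate(1, 90), rotate(1, 90)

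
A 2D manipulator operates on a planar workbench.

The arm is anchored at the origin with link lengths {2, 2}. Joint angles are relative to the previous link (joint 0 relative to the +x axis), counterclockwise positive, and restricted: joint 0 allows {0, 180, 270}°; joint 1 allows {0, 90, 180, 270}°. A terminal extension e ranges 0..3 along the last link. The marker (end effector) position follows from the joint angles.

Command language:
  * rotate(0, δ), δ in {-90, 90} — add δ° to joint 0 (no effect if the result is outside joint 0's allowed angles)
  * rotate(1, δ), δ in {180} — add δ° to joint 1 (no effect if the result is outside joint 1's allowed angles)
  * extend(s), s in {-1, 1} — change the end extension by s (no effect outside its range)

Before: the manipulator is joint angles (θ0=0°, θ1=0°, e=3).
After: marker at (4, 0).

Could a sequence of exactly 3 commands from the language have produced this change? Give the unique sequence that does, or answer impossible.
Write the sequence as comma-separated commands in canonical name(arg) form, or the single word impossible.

extend(-1), extend(-1), extend(-1)

begin: joint angles (θ0=0°, θ1=0°, e=3)
[1] after extend(-1): joint angles (θ0=0°, θ1=0°, e=2)
[2] after extend(-1): joint angles (θ0=0°, θ1=0°, e=1)
[3] after extend(-1): joint angles (θ0=0°, θ1=0°, e=0)
no other 3-command option fits: unique.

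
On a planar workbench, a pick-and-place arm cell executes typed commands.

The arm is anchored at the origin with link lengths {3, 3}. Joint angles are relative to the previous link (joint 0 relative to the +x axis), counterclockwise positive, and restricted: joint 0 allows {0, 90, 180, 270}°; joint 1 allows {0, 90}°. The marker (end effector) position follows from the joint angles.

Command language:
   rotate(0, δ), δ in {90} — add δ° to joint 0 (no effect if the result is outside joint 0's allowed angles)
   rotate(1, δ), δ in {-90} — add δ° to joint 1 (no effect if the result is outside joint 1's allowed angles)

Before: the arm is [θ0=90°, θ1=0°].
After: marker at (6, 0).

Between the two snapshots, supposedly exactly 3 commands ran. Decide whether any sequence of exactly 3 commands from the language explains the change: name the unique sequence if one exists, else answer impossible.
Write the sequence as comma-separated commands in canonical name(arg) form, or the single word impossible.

initial: [θ0=90°, θ1=0°]
[1] after rotate(0, 90): [θ0=180°, θ1=0°]
[2] after rotate(0, 90): [θ0=270°, θ1=0°]
[3] after rotate(0, 90): [θ0=0°, θ1=0°]
no rival 3-sequence matches.

rotate(0, 90), rotate(0, 90), rotate(0, 90)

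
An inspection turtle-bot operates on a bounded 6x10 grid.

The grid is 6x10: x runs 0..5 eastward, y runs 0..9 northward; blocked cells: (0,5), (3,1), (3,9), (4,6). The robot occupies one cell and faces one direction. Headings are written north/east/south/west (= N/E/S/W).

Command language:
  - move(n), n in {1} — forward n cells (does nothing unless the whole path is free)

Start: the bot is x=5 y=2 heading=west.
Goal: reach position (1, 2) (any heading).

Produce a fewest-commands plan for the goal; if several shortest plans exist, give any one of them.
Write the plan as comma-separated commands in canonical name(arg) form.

move(1), move(1), move(1), move(1)

from: x=5 y=2 heading=west
1. move(1) → x=4 y=2 heading=west
2. move(1) → x=3 y=2 heading=west
3. move(1) → x=2 y=2 heading=west
4. move(1) → x=1 y=2 heading=west
minimal: 4 command(s), checked below 4.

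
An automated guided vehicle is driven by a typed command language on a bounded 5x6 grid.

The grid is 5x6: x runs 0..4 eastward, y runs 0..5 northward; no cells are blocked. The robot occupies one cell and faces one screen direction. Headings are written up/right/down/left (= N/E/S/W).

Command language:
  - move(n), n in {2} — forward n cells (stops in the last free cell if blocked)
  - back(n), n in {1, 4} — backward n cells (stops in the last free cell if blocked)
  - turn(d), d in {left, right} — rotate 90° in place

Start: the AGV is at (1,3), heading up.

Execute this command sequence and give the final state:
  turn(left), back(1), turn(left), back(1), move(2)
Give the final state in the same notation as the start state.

at (2,2), heading down

start: at (1,3), heading up
1. turn(left) → at (1,3), heading left
2. back(1) → at (2,3), heading left
3. turn(left) → at (2,3), heading down
4. back(1) → at (2,4), heading down
5. move(2) → at (2,2), heading down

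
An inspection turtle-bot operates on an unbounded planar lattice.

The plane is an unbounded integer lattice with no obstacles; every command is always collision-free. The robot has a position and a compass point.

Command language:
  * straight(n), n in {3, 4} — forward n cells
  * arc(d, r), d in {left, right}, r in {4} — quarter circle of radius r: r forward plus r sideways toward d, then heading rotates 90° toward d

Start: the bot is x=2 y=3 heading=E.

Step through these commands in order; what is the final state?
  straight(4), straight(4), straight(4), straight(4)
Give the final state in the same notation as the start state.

start: x=2 y=3 heading=E
step 1 (straight(4)): x=6 y=3 heading=E
step 2 (straight(4)): x=10 y=3 heading=E
step 3 (straight(4)): x=14 y=3 heading=E
step 4 (straight(4)): x=18 y=3 heading=E

x=18 y=3 heading=E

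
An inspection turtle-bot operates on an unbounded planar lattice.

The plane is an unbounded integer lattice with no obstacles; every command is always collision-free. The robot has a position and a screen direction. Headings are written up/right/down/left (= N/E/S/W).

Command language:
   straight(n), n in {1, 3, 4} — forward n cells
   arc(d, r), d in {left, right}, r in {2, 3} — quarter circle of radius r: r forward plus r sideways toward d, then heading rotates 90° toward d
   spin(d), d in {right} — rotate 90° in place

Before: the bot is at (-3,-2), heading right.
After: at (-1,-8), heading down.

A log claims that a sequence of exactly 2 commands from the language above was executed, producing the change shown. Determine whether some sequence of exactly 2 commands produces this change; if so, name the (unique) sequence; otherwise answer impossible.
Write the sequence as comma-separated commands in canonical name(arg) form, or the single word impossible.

key: position moved to (-1,-8) AND the heading swung to S — translation plus rotation needed
start: at (-3,-2), heading right
step 1 (arc(right, 2)): at (-1,-4), heading down
step 2 (straight(4)): at (-1,-8), heading down
all 64 alternatives checked — unique.

arc(right, 2), straight(4)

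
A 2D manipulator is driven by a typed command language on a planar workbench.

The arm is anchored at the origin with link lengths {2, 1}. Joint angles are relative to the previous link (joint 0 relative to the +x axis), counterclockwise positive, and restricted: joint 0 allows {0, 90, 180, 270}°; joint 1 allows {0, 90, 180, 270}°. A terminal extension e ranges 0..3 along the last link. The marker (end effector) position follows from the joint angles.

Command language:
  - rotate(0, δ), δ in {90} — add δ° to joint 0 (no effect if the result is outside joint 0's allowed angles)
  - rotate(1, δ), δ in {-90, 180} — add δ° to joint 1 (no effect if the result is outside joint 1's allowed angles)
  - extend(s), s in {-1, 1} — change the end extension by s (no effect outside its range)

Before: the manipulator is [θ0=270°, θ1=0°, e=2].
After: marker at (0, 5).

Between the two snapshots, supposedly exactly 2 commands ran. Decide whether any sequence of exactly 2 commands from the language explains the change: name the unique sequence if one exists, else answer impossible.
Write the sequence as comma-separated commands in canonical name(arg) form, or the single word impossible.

rotate(0, 90), rotate(0, 90)

t0: [θ0=270°, θ1=0°, e=2]
[1] after rotate(0, 90): [θ0=0°, θ1=0°, e=2]
[2] after rotate(0, 90): [θ0=90°, θ1=0°, e=2]
no other 2-command option fits: unique.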